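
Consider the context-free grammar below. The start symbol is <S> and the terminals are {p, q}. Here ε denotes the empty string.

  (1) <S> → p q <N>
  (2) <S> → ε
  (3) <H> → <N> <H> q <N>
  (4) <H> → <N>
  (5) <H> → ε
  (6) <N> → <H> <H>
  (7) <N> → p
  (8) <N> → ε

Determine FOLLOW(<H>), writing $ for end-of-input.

FIRST(<S>): from <S>→p q <N> we get {p}; from <S>→ε we get {ε}. So FIRST(<S>) = {ε, p}.
FIRST(<H>): from <H>→<N> <H> q <N> we get {p, q}; from <H>→<N> we get {ε, p, q}; from <H>→ε we get {ε}. So FIRST(<H>) = {ε, p, q}.
FIRST(<N>): from <N>→<H> <H> we get {ε, p, q}; from <N>→p we get {p}; from <N>→ε we get {ε}. So FIRST(<N>) = {ε, p, q}.
FOLLOW(<S>) includes $ since <S> is the start symbol.
FOLLOW(<S>): <S> appears on no right-hand side. Thus FOLLOW(<S>) = {$}.
FOLLOW(<H>): in <H>→<N> <H> q <N>, <H> is followed by q <N> with FIRST {q}; in <N>→<H> <H> (occurrence 1), <H> is followed by <H> with FIRST {ε, p, q}; in <N>→<H> <H> (occurrence 1), the suffix after <H> is nullable, so FOLLOW(<H>) ⊇ FOLLOW(<N>) = {$, p, q}; in <N>→<H> <H> (occurrence 2), the suffix after <H> is empty, so FOLLOW(<H>) ⊇ FOLLOW(<N>) = {$, p, q}. Thus FOLLOW(<H>) = {$, p, q}.
FOLLOW(<N>): in <S>→p q <N>, the suffix after <N> is empty, so FOLLOW(<N>) ⊇ FOLLOW(<S>) = {$}; in <H>→<N> <H> q <N> (occurrence 1), <N> is followed by <H> q <N> with FIRST {p, q}; in <H>→<N> <H> q <N> (occurrence 2), the suffix after <N> is empty, so FOLLOW(<N>) ⊇ FOLLOW(<H>) = {$, p, q}; in <H>→<N>, the suffix after <N> is empty, so FOLLOW(<N>) ⊇ FOLLOW(<H>) = {$, p, q}. Thus FOLLOW(<N>) = {$, p, q}.

{$, p, q}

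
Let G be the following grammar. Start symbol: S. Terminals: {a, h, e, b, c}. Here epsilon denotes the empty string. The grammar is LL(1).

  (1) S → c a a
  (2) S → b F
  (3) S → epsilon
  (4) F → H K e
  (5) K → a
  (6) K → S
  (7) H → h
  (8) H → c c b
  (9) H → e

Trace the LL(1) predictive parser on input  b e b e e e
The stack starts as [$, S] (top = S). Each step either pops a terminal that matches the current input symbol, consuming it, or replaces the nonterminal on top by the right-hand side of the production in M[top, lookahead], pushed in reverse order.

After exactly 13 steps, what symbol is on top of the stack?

      Stack      Input          Action
   1  $ S        b e b e e e $  expand S → b F
   2  $ F b      b e b e e e $  match b
   3  $ F        e b e e e $    expand F → H K e
   4  $ e K H    e b e e e $    expand H → e
   5  $ e K e    e b e e e $    match e
   6  $ e K      b e e e $      expand K → S
   7  $ e S      b e e e $      expand S → b F
   8  $ e F b    b e e e $      match b
   9  $ e F      e e e $        expand F → H K e
  10  $ e e K H  e e e $        expand H → e
  11  $ e e K e  e e e $        match e
  12  $ e e K    e e $          expand K → S
  13  $ e e S    e e $          expand S → epsilon
Stack after step 13: $ e e (top = e).

e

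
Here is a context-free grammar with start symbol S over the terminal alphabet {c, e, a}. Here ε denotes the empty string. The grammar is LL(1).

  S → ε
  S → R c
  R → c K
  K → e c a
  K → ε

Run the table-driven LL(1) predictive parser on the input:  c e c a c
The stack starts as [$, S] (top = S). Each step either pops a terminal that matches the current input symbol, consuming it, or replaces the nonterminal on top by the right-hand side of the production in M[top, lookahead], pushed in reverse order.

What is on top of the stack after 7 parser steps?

step 1: stack=$ S  input=c e c a c $  — expand S → R c
step 2: stack=$ c R  input=c e c a c $  — expand R → c K
step 3: stack=$ c K c  input=c e c a c $  — match c
step 4: stack=$ c K  input=e c a c $  — expand K → e c a
step 5: stack=$ c a c e  input=e c a c $  — match e
step 6: stack=$ c a c  input=c a c $  — match c
step 7: stack=$ c a  input=a c $  — match a
Stack after step 7: $ c (top = c).

c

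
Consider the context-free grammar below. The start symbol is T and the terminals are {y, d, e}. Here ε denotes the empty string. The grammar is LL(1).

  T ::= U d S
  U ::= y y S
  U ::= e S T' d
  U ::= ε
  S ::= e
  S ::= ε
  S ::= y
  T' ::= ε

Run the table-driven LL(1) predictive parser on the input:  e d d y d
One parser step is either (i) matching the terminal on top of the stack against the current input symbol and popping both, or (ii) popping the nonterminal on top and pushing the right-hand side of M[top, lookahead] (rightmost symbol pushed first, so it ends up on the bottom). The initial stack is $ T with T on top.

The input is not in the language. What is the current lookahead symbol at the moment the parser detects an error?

d

      Stack           Input        Action
   1  $ T             e d d y d $  expand T ::= U d S
   2  $ S d U         e d d y d $  expand U ::= e S T' d
   3  $ S d d T' S e  e d d y d $  match e
   4  $ S d d T' S    d d y d $    expand S ::= ε
   5  $ S d d T'      d d y d $    expand T' ::= ε
   6  $ S d d         d d y d $    match d
   7  $ S d           d y d $      match d
   8  $ S             y d $        expand S ::= y
   9  $ y             y d $        match y
  10  $               d $          error: stack empty but input remains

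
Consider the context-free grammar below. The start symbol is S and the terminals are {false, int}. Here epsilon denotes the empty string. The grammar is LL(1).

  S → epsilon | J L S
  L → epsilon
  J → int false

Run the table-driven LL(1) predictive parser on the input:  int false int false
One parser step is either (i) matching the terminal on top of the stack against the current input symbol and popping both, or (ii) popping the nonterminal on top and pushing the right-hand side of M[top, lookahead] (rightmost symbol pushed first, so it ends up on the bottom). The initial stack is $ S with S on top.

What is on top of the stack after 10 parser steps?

S

      Stack            Input                  Action
   1  $ S              int false int false $  expand S → J L S
   2  $ S L J          int false int false $  expand J → int false
   3  $ S L false int  int false int false $  match int
   4  $ S L false      false int false $      match false
   5  $ S L            int false $            expand L → epsilon
   6  $ S              int false $            expand S → J L S
   7  $ S L J          int false $            expand J → int false
   8  $ S L false int  int false $            match int
   9  $ S L false      false $                match false
  10  $ S L            $                      expand L → epsilon
Stack after step 10: $ S (top = S).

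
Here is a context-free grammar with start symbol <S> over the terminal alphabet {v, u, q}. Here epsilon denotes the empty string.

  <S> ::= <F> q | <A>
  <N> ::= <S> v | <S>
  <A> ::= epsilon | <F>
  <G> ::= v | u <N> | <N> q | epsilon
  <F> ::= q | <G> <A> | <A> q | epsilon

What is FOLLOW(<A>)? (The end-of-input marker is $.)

{$, q, u, v}

FIRST(<S>): from <S>::=<F> q we get {q, u, v}; from <S>::=<A> we get {epsilon, q, u, v}. So FIRST(<S>) = {epsilon, q, u, v}.
FIRST(<N>): from <N>::=<S> v we get {q, u, v}; from <N>::=<S> we get {epsilon, q, u, v}. So FIRST(<N>) = {epsilon, q, u, v}.
FIRST(<G>): from <G>::=v we get {v}; from <G>::=u <N> we get {u}; from <G>::=<N> q we get {q, u, v}; from <G>::=epsilon we get {epsilon}. So FIRST(<G>) = {epsilon, q, u, v}.
FIRST(<A>): from <A>::=epsilon we get {epsilon}; from <A>::=<F> we get {epsilon, q, u, v}. So FIRST(<A>) = {epsilon, q, u, v}.
FIRST(<F>): from <F>::=q we get {q}; from <F>::=<G> <A> we get {epsilon, q, u, v}; from <F>::=<A> q we get {q, u, v}; from <F>::=epsilon we get {epsilon}. So FIRST(<F>) = {epsilon, q, u, v}.
FOLLOW(<S>) includes $ since <S> is the start symbol.
FOLLOW(<S>): in <N>::=<S> v, <S> is followed by v with FIRST {v}; in <N>::=<S>, the suffix after <S> is empty, so FOLLOW(<S>) ⊇ FOLLOW(<N>) = {$, q, u, v}. Thus FOLLOW(<S>) = {$, q, u, v}.
FOLLOW(<N>): in <G>::=u <N>, the suffix after <N> is empty, so FOLLOW(<N>) ⊇ FOLLOW(<G>) = {$, q, u, v}; in <G>::=<N> q, <N> is followed by q with FIRST {q}. Thus FOLLOW(<N>) = {$, q, u, v}.
FOLLOW(<A>): in <S>::=<A>, the suffix after <A> is empty, so FOLLOW(<A>) ⊇ FOLLOW(<S>) = {$, q, u, v}; in <F>::=<G> <A>, the suffix after <A> is empty, so FOLLOW(<A>) ⊇ FOLLOW(<F>) = {$, q, u, v}; in <F>::=<A> q, <A> is followed by q with FIRST {q}. Thus FOLLOW(<A>) = {$, q, u, v}.
FOLLOW(<F>): in <S>::=<F> q, <F> is followed by q with FIRST {q}; in <A>::=<F>, the suffix after <F> is empty, so FOLLOW(<F>) ⊇ FOLLOW(<A>) = {$, q, u, v}. Thus FOLLOW(<F>) = {$, q, u, v}.
FOLLOW(<G>): in <F>::=<G> <A>, <G> is followed by <A> with FIRST {epsilon, q, u, v}; in <F>::=<G> <A>, the suffix after <G> is nullable, so FOLLOW(<G>) ⊇ FOLLOW(<F>) = {$, q, u, v}. Thus FOLLOW(<G>) = {$, q, u, v}.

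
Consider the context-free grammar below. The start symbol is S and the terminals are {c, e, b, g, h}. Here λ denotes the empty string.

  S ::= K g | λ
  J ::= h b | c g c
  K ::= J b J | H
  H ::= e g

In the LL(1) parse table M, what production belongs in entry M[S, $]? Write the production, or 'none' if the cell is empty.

S ::= λ

FIRST(J): from J::=h b we get {h}; from J::=c g c we get {c}. So FIRST(J) = {c, h}.
FIRST(H): from H::=e g we get {e}. So FIRST(H) = {e}.
FIRST(K): from K::=J b J we get {c, h}; from K::=H we get {e}. So FIRST(K) = {c, e, h}.
FIRST(S): from S::=K g we get {c, e, h}; from S::=λ we get {λ}. So FIRST(S) = {λ, c, e, h}.
FOLLOW(S) includes $ since S is the start symbol.
FOLLOW(S): S appears on no right-hand side. Thus FOLLOW(S) = {$}.
For S ::= K g: FIRST(K g) = {c, e, h}, so it goes in M[S, t] for t ∈ {c, e, h}.
For S ::= λ: FIRST(λ) = {λ}, so it goes in M[S, t] for t ∈ {}; since λ ∈ FIRST, also for every t ∈ FOLLOW(S) = {$}.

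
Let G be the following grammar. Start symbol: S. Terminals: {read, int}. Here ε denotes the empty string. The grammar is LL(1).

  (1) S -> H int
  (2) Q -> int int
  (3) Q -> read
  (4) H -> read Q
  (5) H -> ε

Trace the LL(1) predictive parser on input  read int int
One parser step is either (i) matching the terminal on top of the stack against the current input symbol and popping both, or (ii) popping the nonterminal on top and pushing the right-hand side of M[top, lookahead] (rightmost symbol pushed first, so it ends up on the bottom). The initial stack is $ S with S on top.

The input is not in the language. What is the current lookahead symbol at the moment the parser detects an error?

     Stack          Input           Action
  1  $ S            read int int $  expand S -> H int
  2  $ int H        read int int $  expand H -> read Q
  3  $ int Q read   read int int $  match read
  4  $ int Q        int int $       expand Q -> int int
  5  $ int int int  int int $       match int
  6  $ int int      int $           match int
  7  $ int          $               error: top is terminal int but lookahead is $

$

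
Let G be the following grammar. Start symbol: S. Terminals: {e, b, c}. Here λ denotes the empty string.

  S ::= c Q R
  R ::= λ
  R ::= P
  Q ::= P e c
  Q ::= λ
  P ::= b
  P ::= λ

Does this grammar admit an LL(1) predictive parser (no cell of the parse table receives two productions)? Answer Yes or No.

No

FIRST(S) = {c}
FIRST(R) = {λ, b}
FIRST(Q) = {λ, b, e}
FIRST(P) = {λ, b}
FOLLOW(S) = {$}
FOLLOW(R) = {$}
FOLLOW(Q) = {$, b}
FOLLOW(P) = {$, e}
Cell M[Q, b] receives both Q ::= P e c and Q ::= λ — the grammar is not LL(1).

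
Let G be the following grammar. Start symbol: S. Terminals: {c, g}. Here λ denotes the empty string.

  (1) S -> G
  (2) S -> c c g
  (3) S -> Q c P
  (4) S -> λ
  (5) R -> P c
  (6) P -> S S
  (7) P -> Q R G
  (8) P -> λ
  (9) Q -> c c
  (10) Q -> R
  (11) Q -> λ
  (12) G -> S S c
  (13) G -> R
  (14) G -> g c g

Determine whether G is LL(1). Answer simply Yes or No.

No

FIRST(S) = {λ, c, g}
FIRST(R) = {c, g}
FIRST(P) = {λ, c, g}
FIRST(Q) = {λ, c, g}
FIRST(G) = {c, g}
FOLLOW(S) = {$, c, g}
FOLLOW(R) = {$, c, g}
FOLLOW(P) = {$, c, g}
FOLLOW(Q) = {c, g}
FOLLOW(G) = {$, c, g}
Cell M[G, c] receives both G -> S S c and G -> R — the grammar is not LL(1).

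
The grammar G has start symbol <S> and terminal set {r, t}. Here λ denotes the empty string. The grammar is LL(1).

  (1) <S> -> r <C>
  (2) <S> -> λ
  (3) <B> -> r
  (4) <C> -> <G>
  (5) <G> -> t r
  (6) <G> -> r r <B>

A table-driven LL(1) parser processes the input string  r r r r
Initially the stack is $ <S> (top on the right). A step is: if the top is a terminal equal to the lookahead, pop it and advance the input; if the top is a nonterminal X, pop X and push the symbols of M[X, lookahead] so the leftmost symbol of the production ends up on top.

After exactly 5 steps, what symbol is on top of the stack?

r

step 1: stack=$ <S>  input=r r r r $  — expand <S> -> r <C>
step 2: stack=$ <C> r  input=r r r r $  — match r
step 3: stack=$ <C>  input=r r r $  — expand <C> -> <G>
step 4: stack=$ <G>  input=r r r $  — expand <G> -> r r <B>
step 5: stack=$ <B> r r  input=r r r $  — match r
Stack after step 5: $ <B> r (top = r).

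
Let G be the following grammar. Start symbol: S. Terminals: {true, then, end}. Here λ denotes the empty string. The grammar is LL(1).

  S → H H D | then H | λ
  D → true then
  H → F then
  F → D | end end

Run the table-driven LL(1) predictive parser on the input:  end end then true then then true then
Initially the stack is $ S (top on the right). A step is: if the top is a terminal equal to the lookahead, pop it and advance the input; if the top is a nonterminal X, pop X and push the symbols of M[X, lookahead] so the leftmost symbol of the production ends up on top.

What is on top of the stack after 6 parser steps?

step 1: stack=$ S  input=end end then true then then true then $  — expand S → H H D
step 2: stack=$ D H H  input=end end then true then then true then $  — expand H → F then
step 3: stack=$ D H then F  input=end end then true then then true then $  — expand F → end end
step 4: stack=$ D H then end end  input=end end then true then then true then $  — match end
step 5: stack=$ D H then end  input=end then true then then true then $  — match end
step 6: stack=$ D H then  input=then true then then true then $  — match then
Stack after step 6: $ D H (top = H).

H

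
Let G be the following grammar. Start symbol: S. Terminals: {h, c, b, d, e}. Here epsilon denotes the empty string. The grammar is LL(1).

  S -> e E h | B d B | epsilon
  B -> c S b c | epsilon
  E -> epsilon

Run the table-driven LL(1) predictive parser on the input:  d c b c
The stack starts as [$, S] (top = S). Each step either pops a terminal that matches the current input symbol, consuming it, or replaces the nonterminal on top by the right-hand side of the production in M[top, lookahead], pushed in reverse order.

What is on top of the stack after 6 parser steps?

step 1: stack=$ S  input=d c b c $  — expand S -> B d B
step 2: stack=$ B d B  input=d c b c $  — expand B -> epsilon
step 3: stack=$ B d  input=d c b c $  — match d
step 4: stack=$ B  input=c b c $  — expand B -> c S b c
step 5: stack=$ c b S c  input=c b c $  — match c
step 6: stack=$ c b S  input=b c $  — expand S -> epsilon
Stack after step 6: $ c b (top = b).

b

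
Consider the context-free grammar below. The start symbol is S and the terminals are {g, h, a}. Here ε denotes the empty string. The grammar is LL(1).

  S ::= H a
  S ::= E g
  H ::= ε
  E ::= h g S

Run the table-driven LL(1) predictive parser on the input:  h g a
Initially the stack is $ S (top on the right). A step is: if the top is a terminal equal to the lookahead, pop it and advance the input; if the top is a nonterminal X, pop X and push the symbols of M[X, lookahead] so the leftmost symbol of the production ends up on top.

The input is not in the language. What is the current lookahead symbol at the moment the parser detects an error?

$

     Stack      Input    Action
  1  $ S        h g a $  expand S ::= E g
  2  $ g E      h g a $  expand E ::= h g S
  3  $ g S g h  h g a $  match h
  4  $ g S g    g a $    match g
  5  $ g S      a $      expand S ::= H a
  6  $ g a H    a $      expand H ::= ε
  7  $ g a      a $      match a
  8  $ g        $        error: top is terminal g but lookahead is $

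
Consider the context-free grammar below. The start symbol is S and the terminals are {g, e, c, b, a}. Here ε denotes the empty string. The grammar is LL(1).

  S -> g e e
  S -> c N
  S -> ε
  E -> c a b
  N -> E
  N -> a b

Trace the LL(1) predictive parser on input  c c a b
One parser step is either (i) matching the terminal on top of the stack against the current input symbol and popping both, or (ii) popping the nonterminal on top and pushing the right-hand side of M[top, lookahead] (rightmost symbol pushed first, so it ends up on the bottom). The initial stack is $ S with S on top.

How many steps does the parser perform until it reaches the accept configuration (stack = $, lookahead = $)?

step 1: stack=$ S  input=c c a b $  — expand S -> c N
step 2: stack=$ N c  input=c c a b $  — match c
step 3: stack=$ N  input=c a b $  — expand N -> E
step 4: stack=$ E  input=c a b $  — expand E -> c a b
step 5: stack=$ b a c  input=c a b $  — match c
step 6: stack=$ b a  input=a b $  — match a
step 7: stack=$ b  input=b $  — match b
Accept reached after 7 steps.

7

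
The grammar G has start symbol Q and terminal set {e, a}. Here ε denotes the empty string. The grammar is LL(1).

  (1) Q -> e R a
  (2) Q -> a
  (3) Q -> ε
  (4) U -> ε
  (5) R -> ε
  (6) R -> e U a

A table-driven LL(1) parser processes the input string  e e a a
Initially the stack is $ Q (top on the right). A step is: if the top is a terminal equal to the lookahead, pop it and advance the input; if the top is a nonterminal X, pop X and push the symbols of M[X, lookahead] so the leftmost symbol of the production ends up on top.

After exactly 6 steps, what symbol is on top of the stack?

a

     Stack      Input      Action
  1  $ Q        e e a a $  expand Q -> e R a
  2  $ a R e    e e a a $  match e
  3  $ a R      e a a $    expand R -> e U a
  4  $ a a U e  e a a $    match e
  5  $ a a U    a a $      expand U -> ε
  6  $ a a      a a $      match a
Stack after step 6: $ a (top = a).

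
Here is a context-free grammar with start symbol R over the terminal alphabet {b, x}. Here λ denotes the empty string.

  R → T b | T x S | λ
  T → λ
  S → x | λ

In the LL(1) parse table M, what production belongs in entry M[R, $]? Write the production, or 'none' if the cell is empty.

FIRST(T): from T→λ we get {λ}. So FIRST(T) = {λ}.
FIRST(S): from S→x we get {x}; from S→λ we get {λ}. So FIRST(S) = {λ, x}.
FIRST(R): from R→T b we get {b}; from R→T x S we get {x}; from R→λ we get {λ}. So FIRST(R) = {λ, b, x}.
FOLLOW(R) includes $ since R is the start symbol.
FOLLOW(R): R appears on no right-hand side. Thus FOLLOW(R) = {$}.
For R → T b: FIRST(T b) = {b}, so it goes in M[R, t] for t ∈ {b}.
For R → T x S: FIRST(T x S) = {x}, so it goes in M[R, t] for t ∈ {x}.
For R → λ: FIRST(λ) = {λ}, so it goes in M[R, t] for t ∈ {}; since λ ∈ FIRST, also for every t ∈ FOLLOW(R) = {$}.

R → λ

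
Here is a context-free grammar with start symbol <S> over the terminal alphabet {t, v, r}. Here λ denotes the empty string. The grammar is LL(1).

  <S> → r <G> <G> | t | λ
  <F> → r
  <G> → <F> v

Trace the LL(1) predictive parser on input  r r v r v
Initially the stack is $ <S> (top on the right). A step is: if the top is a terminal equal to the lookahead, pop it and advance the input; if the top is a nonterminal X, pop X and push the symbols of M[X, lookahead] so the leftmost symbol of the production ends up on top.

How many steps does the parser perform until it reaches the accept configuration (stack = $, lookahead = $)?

10

      Stack        Input        Action
   1  $ <S>        r r v r v $  expand <S> → r <G> <G>
   2  $ <G> <G> r  r r v r v $  match r
   3  $ <G> <G>    r v r v $    expand <G> → <F> v
   4  $ <G> v <F>  r v r v $    expand <F> → r
   5  $ <G> v r    r v r v $    match r
   6  $ <G> v      v r v $      match v
   7  $ <G>        r v $        expand <G> → <F> v
   8  $ v <F>      r v $        expand <F> → r
   9  $ v r        r v $        match r
  10  $ v          v $          match v
Accept reached after 10 steps.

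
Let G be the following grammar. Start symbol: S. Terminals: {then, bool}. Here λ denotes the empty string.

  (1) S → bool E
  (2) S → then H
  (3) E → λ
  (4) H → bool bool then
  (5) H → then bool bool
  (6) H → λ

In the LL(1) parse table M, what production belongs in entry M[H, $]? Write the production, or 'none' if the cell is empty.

FIRST(S) = {bool, then}
FIRST(E) = {λ}
FIRST(H) = {λ, bool, then}
FOLLOW(S) includes $ since S is the start symbol.
FOLLOW(S): S appears on no right-hand side. Thus FOLLOW(S) = {$}.
FOLLOW(H): in S→then H, the suffix after H is empty, so FOLLOW(H) ⊇ FOLLOW(S) = {$}. Thus FOLLOW(H) = {$}.
For H → bool bool then: FIRST(bool bool then) = {bool}, so it goes in M[H, t] for t ∈ {bool}.
For H → then bool bool: FIRST(then bool bool) = {then}, so it goes in M[H, t] for t ∈ {then}.
For H → λ: FIRST(λ) = {λ}, so it goes in M[H, t] for t ∈ {}; since λ ∈ FIRST, also for every t ∈ FOLLOW(H) = {$}.

H → λ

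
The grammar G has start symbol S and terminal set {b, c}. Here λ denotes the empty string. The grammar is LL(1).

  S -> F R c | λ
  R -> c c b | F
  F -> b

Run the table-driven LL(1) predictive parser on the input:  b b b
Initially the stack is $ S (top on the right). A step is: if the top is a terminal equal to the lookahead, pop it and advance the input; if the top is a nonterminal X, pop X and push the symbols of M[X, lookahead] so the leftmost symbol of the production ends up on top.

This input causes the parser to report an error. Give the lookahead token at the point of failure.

b

step 1: stack=$ S  input=b b b $  — expand S -> F R c
step 2: stack=$ c R F  input=b b b $  — expand F -> b
step 3: stack=$ c R b  input=b b b $  — match b
step 4: stack=$ c R  input=b b $  — expand R -> F
step 5: stack=$ c F  input=b b $  — expand F -> b
step 6: stack=$ c b  input=b b $  — match b
step 7: stack=$ c  input=b $  — error: top is terminal c but lookahead is b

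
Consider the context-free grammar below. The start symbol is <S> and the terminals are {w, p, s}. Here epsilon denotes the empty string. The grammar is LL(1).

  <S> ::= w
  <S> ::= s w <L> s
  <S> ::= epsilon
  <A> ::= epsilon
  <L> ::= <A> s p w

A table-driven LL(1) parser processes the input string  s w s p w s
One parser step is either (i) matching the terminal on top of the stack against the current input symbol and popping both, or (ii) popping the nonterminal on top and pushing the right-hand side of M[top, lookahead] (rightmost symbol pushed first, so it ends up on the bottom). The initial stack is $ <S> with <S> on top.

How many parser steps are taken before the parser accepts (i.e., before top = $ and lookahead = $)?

     Stack          Input          Action
  1  $ <S>          s w s p w s $  expand <S> ::= s w <L> s
  2  $ s <L> w s    s w s p w s $  match s
  3  $ s <L> w      w s p w s $    match w
  4  $ s <L>        s p w s $      expand <L> ::= <A> s p w
  5  $ s w p s <A>  s p w s $      expand <A> ::= epsilon
  6  $ s w p s      s p w s $      match s
  7  $ s w p        p w s $        match p
  8  $ s w          w s $          match w
  9  $ s            s $            match s
Accept reached after 9 steps.

9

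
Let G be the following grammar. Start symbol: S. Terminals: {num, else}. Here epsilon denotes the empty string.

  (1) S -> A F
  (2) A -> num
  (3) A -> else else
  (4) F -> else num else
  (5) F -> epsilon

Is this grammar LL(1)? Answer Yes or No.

Yes

FIRST(S) = {else, num}
FIRST(A) = {else, num}
FIRST(F) = {epsilon, else}
FOLLOW(S) = {$}
FOLLOW(A) = {$, else}
FOLLOW(F) = {$}
Each cell of M receives at most one production.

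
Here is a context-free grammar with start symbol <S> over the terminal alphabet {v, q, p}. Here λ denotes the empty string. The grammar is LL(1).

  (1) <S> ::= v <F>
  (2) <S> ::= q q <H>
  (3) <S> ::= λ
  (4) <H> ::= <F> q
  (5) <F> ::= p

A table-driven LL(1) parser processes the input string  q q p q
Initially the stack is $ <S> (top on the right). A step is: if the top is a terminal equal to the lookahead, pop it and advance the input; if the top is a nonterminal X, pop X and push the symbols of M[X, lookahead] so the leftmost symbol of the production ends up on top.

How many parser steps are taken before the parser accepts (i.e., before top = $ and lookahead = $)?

7

     Stack      Input      Action
  1  $ <S>      q q p q $  expand <S> ::= q q <H>
  2  $ <H> q q  q q p q $  match q
  3  $ <H> q    q p q $    match q
  4  $ <H>      p q $      expand <H> ::= <F> q
  5  $ q <F>    p q $      expand <F> ::= p
  6  $ q p      p q $      match p
  7  $ q        q $        match q
Accept reached after 7 steps.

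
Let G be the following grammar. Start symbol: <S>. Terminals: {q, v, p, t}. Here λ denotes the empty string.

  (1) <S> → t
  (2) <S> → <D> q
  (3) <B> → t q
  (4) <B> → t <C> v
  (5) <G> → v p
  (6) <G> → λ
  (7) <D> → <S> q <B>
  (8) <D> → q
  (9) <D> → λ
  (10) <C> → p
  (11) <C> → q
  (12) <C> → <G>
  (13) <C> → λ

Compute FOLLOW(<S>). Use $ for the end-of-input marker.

FIRST(<B>) = {t}
FIRST(<G>) = {λ, v}
FIRST(<C>) = {λ, p, q, v}  (via <G>)
FIRST(<S>) = {q, t}  (via <D> q)
FIRST(<D>) = {λ, q, t}  (via <S> q <B>)
FOLLOW(<S>) includes $ since <S> is the start symbol.
FOLLOW(<S>): in <D>→<S> q <B>, <S> is followed by q <B> with FIRST {q}. Thus FOLLOW(<S>) = {$, q}.
FOLLOW(<D>): in <S>→<D> q, <D> is followed by q with FIRST {q}. Thus FOLLOW(<D>) = {q}.
FOLLOW(<B>): in <D>→<S> q <B>, the suffix after <B> is empty, so FOLLOW(<B>) ⊇ FOLLOW(<D>) = {q}. Thus FOLLOW(<B>) = {q}.
FOLLOW(<C>): in <B>→t <C> v, <C> is followed by v with FIRST {v}. Thus FOLLOW(<C>) = {v}.
FOLLOW(<G>): in <C>→<G>, the suffix after <G> is empty, so FOLLOW(<G>) ⊇ FOLLOW(<C>) = {v}. Thus FOLLOW(<G>) = {v}.

{$, q}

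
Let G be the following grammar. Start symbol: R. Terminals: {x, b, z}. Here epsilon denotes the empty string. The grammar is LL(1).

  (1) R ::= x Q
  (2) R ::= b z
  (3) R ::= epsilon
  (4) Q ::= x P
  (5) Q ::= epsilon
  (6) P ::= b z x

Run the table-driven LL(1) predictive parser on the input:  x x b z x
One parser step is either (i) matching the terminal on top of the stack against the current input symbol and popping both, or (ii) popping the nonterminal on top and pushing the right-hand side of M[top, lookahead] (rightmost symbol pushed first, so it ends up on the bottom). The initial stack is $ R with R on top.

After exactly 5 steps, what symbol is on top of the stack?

step 1: stack=$ R  input=x x b z x $  — expand R ::= x Q
step 2: stack=$ Q x  input=x x b z x $  — match x
step 3: stack=$ Q  input=x b z x $  — expand Q ::= x P
step 4: stack=$ P x  input=x b z x $  — match x
step 5: stack=$ P  input=b z x $  — expand P ::= b z x
Stack after step 5: $ x z b (top = b).

b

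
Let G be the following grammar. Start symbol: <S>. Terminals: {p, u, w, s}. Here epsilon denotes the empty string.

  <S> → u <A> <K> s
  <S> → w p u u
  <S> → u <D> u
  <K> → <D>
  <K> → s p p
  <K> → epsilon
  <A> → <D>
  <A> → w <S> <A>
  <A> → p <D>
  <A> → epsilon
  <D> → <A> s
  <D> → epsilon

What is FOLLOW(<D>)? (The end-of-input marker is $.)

{p, s, u, w}

FIRST(<S>): from <S>→u <A> <K> s we get {u}; from <S>→w p u u we get {w}; from <S>→u <D> u we get {u}. So FIRST(<S>) = {u, w}.
FIRST(<K>): from <K>→<D> we get {epsilon, p, s, w}; from <K>→s p p we get {s}; from <K>→epsilon we get {epsilon}. So FIRST(<K>) = {epsilon, p, s, w}.
FIRST(<A>): from <A>→<D> we get {epsilon, p, s, w}; from <A>→w <S> <A> we get {w}; from <A>→p <D> we get {p}; from <A>→epsilon we get {epsilon}. So FIRST(<A>) = {epsilon, p, s, w}.
FIRST(<D>): from <D>→<A> s we get {p, s, w}; from <D>→epsilon we get {epsilon}. So FIRST(<D>) = {epsilon, p, s, w}.
FOLLOW(<S>) includes $ since <S> is the start symbol.
FOLLOW(<K>): in <S>→u <A> <K> s, <K> is followed by s with FIRST {s}. Thus FOLLOW(<K>) = {s}.
FOLLOW(<A>): in <S>→u <A> <K> s, <A> is followed by <K> s with FIRST {p, s, w}; in <A>→w <S> <A>, the suffix after <A> is empty (adds nothing new); in <D>→<A> s, <A> is followed by s with FIRST {s}. Thus FOLLOW(<A>) = {p, s, w}.
FOLLOW(<S>): in <A>→w <S> <A>, <S> is followed by <A> with FIRST {epsilon, p, s, w}; in <A>→w <S> <A>, the suffix after <S> is nullable, so FOLLOW(<S>) ⊇ FOLLOW(<A>) = {p, s, w}. Thus FOLLOW(<S>) = {$, p, s, w}.
FOLLOW(<D>): in <S>→u <D> u, <D> is followed by u with FIRST {u}; in <K>→<D>, the suffix after <D> is empty, so FOLLOW(<D>) ⊇ FOLLOW(<K>) = {s}; in <A>→<D>, the suffix after <D> is empty, so FOLLOW(<D>) ⊇ FOLLOW(<A>) = {p, s, w}; in <A>→p <D>, the suffix after <D> is empty, so FOLLOW(<D>) ⊇ FOLLOW(<A>) = {p, s, w}. Thus FOLLOW(<D>) = {p, s, u, w}.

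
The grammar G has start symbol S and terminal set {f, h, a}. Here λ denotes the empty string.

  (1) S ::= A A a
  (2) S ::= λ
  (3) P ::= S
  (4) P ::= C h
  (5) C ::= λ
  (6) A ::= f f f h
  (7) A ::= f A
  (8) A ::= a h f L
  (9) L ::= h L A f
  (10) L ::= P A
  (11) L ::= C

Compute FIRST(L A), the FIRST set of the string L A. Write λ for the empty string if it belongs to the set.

FIRST(C) = {λ}
FIRST(A) = {a, f}
FIRST(S) = {λ, a, f}  (via A A a)
FIRST(P) = {λ, a, f, h}  (via S, C h)
FIRST(L) = {λ, a, f, h}  (via P A, C)
FIRST(L A): take FIRST of each symbol in turn, carrying on past any symbol whose FIRST contains λ; result {a, f, h}.

{a, f, h}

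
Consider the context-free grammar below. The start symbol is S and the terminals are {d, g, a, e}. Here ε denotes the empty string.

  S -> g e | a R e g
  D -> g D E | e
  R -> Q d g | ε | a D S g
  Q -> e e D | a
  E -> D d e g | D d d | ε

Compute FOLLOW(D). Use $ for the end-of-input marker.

FIRST(S): from S->g e we get {g}; from S->a R e g we get {a}. So FIRST(S) = {a, g}.
FIRST(D): from D->g D E we get {g}; from D->e we get {e}. So FIRST(D) = {e, g}.
FIRST(Q): from Q->e e D we get {e}; from Q->a we get {a}. So FIRST(Q) = {a, e}.
FIRST(R): from R->Q d g we get {a, e}; from R->ε we get {ε}; from R->a D S g we get {a}. So FIRST(R) = {ε, a, e}.
FIRST(E): from E->D d e g we get {e, g}; from E->D d d we get {e, g}; from E->ε we get {ε}. So FIRST(E) = {ε, e, g}.
FOLLOW(S) includes $ since S is the start symbol.
FOLLOW(S): in R->a D S g, S is followed by g with FIRST {g}. Thus FOLLOW(S) = {$, g}.
FOLLOW(R): in S->a R e g, R is followed by e g with FIRST {e}. Thus FOLLOW(R) = {e}.
FOLLOW(Q): in R->Q d g, Q is followed by d g with FIRST {d}. Thus FOLLOW(Q) = {d}.
FOLLOW(D): in D->g D E, D is followed by E with FIRST {ε, e, g}; in D->g D E, the suffix after D is nullable (adds nothing new); in R->a D S g, D is followed by S g with FIRST {a, g}; in Q->e e D, the suffix after D is empty, so FOLLOW(D) ⊇ FOLLOW(Q) = {d}; in E->D d e g, D is followed by d e g with FIRST {d}; in E->D d d, D is followed by d d with FIRST {d}. Thus FOLLOW(D) = {a, d, e, g}.
FOLLOW(E): in D->g D E, the suffix after E is empty, so FOLLOW(E) ⊇ FOLLOW(D) = {a, d, e, g}. Thus FOLLOW(E) = {a, d, e, g}.

{a, d, e, g}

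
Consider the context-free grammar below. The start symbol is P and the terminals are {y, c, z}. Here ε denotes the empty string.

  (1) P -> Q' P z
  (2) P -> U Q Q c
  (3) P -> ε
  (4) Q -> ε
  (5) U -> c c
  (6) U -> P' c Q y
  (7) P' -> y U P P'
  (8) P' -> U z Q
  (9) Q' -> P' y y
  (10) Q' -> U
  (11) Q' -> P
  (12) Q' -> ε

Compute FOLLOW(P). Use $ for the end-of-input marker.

{$, c, y, z}

FIRST(Q) = {ε}
FIRST(P) = {ε, c, y, z}  (via Q' P z, U Q Q c)
FIRST(U) = {c, y}  (via P' c Q y)
FIRST(P') = {c, y}  (via U z Q)
FIRST(Q') = {ε, c, y, z}  (via P' y y, U, P)
FOLLOW(P) includes $ since P is the start symbol.
FOLLOW(P'): in U->P' c Q y, P' is followed by c Q y with FIRST {c}; in P'->y U P P', the suffix after P' is empty (adds nothing new); in Q'->P' y y, P' is followed by y y with FIRST {y}. Thus FOLLOW(P') = {c, y}.
FOLLOW(Q): in P->U Q Q c (occurrence 1), Q is followed by Q c with FIRST {c}; in P->U Q Q c (occurrence 2), Q is followed by c with FIRST {c}; in U->P' c Q y, Q is followed by y with FIRST {y}; in P'->U z Q, the suffix after Q is empty, so FOLLOW(Q) ⊇ FOLLOW(P') = {c, y}. Thus FOLLOW(Q) = {c, y}.
FOLLOW(Q'): in P->Q' P z, Q' is followed by P z with FIRST {c, y, z}. Thus FOLLOW(Q') = {c, y, z}.
FOLLOW(P): in P->Q' P z, P is followed by z with FIRST {z}; in P'->y U P P', P is followed by P' with FIRST {c, y}; in Q'->P, the suffix after P is empty, so FOLLOW(P) ⊇ FOLLOW(Q') = {c, y, z}. Thus FOLLOW(P) = {$, c, y, z}.
FOLLOW(U): in P->U Q Q c, U is followed by Q Q c with FIRST {c}; in P'->y U P P', U is followed by P P' with FIRST {c, y, z}; in P'->U z Q, U is followed by z Q with FIRST {z}; in Q'->U, the suffix after U is empty, so FOLLOW(U) ⊇ FOLLOW(Q') = {c, y, z}. Thus FOLLOW(U) = {c, y, z}.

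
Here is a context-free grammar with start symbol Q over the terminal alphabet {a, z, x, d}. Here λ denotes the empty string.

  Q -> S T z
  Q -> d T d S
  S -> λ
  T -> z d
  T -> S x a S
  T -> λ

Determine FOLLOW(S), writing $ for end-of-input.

FIRST(S): from S->λ we get {λ}. So FIRST(S) = {λ}.
FIRST(T): from T->z d we get {z}; from T->S x a S we get {x}; from T->λ we get {λ}. So FIRST(T) = {λ, x, z}.
FIRST(Q): from Q->S T z we get {x, z}; from Q->d T d S we get {d}. So FIRST(Q) = {d, x, z}.
FOLLOW(Q) includes $ since Q is the start symbol.
FOLLOW(Q): Q appears on no right-hand side. Thus FOLLOW(Q) = {$}.
FOLLOW(T): in Q->S T z, T is followed by z with FIRST {z}; in Q->d T d S, T is followed by d S with FIRST {d}. Thus FOLLOW(T) = {d, z}.
FOLLOW(S): in Q->S T z, S is followed by T z with FIRST {x, z}; in Q->d T d S, the suffix after S is empty, so FOLLOW(S) ⊇ FOLLOW(Q) = {$}; in T->S x a S (occurrence 1), S is followed by x a S with FIRST {x}; in T->S x a S (occurrence 2), the suffix after S is empty, so FOLLOW(S) ⊇ FOLLOW(T) = {d, z}. Thus FOLLOW(S) = {$, d, x, z}.

{$, d, x, z}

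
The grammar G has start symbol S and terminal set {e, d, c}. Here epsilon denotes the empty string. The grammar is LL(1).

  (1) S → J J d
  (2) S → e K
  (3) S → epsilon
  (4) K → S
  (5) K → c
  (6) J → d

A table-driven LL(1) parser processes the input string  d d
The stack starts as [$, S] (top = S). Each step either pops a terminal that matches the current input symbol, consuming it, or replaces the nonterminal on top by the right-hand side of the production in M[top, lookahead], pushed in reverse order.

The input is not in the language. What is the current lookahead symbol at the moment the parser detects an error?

     Stack    Input  Action
  1  $ S      d d $  expand S → J J d
  2  $ d J J  d d $  expand J → d
  3  $ d J d  d d $  match d
  4  $ d J    d $    expand J → d
  5  $ d d    d $    match d
  6  $ d      $      error: top is terminal d but lookahead is $

$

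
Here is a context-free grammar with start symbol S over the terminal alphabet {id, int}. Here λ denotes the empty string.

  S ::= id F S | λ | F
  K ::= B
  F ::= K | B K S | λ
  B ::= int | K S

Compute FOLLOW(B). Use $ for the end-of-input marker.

{$, id, int}

FIRST(S): from S::=id F S we get {id}; from S::=λ we get {λ}; from S::=F we get {λ, int}. So FIRST(S) = {λ, id, int}.
FIRST(K): from K::=B we get {int}. So FIRST(K) = {int}.
FIRST(B): from B::=int we get {int}; from B::=K S we get {int}. So FIRST(B) = {int}.
FIRST(F): from F::=K we get {int}; from F::=B K S we get {int}; from F::=λ we get {λ}. So FIRST(F) = {λ, int}.
FOLLOW(S) includes $ since S is the start symbol.
FOLLOW(S): in S::=id F S, the suffix after S is empty (adds nothing new); in F::=B K S, the suffix after S is empty, so FOLLOW(S) ⊇ FOLLOW(F) = {$, id, int}; in B::=K S, the suffix after S is empty, so FOLLOW(S) ⊇ FOLLOW(B) = {$, id, int}. Thus FOLLOW(S) = {$, id, int}.
FOLLOW(F): in S::=id F S, F is followed by S with FIRST {λ, id, int}; in S::=id F S, the suffix after F is nullable, so FOLLOW(F) ⊇ FOLLOW(S) = {$, id, int}; in S::=F, the suffix after F is empty, so FOLLOW(F) ⊇ FOLLOW(S) = {$, id, int}. Thus FOLLOW(F) = {$, id, int}.
FOLLOW(K): in F::=K, the suffix after K is empty, so FOLLOW(K) ⊇ FOLLOW(F) = {$, id, int}; in F::=B K S, K is followed by S with FIRST {λ, id, int}; in F::=B K S, the suffix after K is nullable, so FOLLOW(K) ⊇ FOLLOW(F) = {$, id, int}; in B::=K S, K is followed by S with FIRST {λ, id, int}; in B::=K S, the suffix after K is nullable, so FOLLOW(K) ⊇ FOLLOW(B) = {$, id, int}. Thus FOLLOW(K) = {$, id, int}.
FOLLOW(B): in K::=B, the suffix after B is empty, so FOLLOW(B) ⊇ FOLLOW(K) = {$, id, int}; in F::=B K S, B is followed by K S with FIRST {int}. Thus FOLLOW(B) = {$, id, int}.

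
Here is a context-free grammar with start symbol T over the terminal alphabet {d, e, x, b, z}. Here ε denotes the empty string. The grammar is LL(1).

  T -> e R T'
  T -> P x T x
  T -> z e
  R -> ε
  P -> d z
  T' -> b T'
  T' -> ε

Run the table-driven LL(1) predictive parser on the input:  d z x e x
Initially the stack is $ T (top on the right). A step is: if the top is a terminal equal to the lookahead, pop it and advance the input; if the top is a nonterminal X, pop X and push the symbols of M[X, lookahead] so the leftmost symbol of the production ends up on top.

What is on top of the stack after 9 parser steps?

     Stack        Input        Action
  1  $ T          d z x e x $  expand T -> P x T x
  2  $ x T x P    d z x e x $  expand P -> d z
  3  $ x T x z d  d z x e x $  match d
  4  $ x T x z    z x e x $    match z
  5  $ x T x      x e x $      match x
  6  $ x T        e x $        expand T -> e R T'
  7  $ x T' R e   e x $        match e
  8  $ x T' R     x $          expand R -> ε
  9  $ x T'       x $          expand T' -> ε
Stack after step 9: $ x (top = x).

x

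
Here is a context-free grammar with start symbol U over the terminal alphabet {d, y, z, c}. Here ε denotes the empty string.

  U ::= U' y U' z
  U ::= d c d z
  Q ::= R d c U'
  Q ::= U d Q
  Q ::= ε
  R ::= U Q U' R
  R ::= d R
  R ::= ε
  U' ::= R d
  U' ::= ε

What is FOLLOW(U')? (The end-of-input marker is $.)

FIRST(U) = {d, y}  (via U' y U' z)
FIRST(R) = {ε, d, y}  (via U Q U' R)
FIRST(Q) = {ε, d, y}  (via R d c U', U d Q)
FIRST(U') = {ε, d, y}  (via R d)
FOLLOW(U) includes $ since U is the start symbol.
FOLLOW(R): in Q::=R d c U', R is followed by d c U' with FIRST {d}; in R::=U Q U' R, the suffix after R is empty (adds nothing new); in R::=d R, the suffix after R is empty (adds nothing new); in U'::=R d, R is followed by d with FIRST {d}. Thus FOLLOW(R) = {d}.
FOLLOW(U): in Q::=U d Q, U is followed by d Q with FIRST {d}; in R::=U Q U' R, U is followed by Q U' R with FIRST {ε, d, y}; in R::=U Q U' R, the suffix after U is nullable, so FOLLOW(U) ⊇ FOLLOW(R) = {d}. Thus FOLLOW(U) = {$, d, y}.
FOLLOW(Q): in Q::=U d Q, the suffix after Q is empty (adds nothing new); in R::=U Q U' R, Q is followed by U' R with FIRST {ε, d, y}; in R::=U Q U' R, the suffix after Q is nullable, so FOLLOW(Q) ⊇ FOLLOW(R) = {d}. Thus FOLLOW(Q) = {d, y}.
FOLLOW(U'): in U::=U' y U' z (occurrence 1), U' is followed by y U' z with FIRST {y}; in U::=U' y U' z (occurrence 2), U' is followed by z with FIRST {z}; in Q::=R d c U', the suffix after U' is empty, so FOLLOW(U') ⊇ FOLLOW(Q) = {d, y}; in R::=U Q U' R, U' is followed by R with FIRST {ε, d, y}; in R::=U Q U' R, the suffix after U' is nullable, so FOLLOW(U') ⊇ FOLLOW(R) = {d}. Thus FOLLOW(U') = {d, y, z}.

{d, y, z}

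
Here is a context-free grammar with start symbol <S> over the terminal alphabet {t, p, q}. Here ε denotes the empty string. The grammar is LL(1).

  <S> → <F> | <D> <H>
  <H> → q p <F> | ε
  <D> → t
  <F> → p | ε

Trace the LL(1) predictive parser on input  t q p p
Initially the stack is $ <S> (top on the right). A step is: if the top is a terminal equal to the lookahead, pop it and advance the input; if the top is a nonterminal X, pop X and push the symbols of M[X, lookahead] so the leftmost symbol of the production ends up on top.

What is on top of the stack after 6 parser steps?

<F>

step 1: stack=$ <S>  input=t q p p $  — expand <S> → <D> <H>
step 2: stack=$ <H> <D>  input=t q p p $  — expand <D> → t
step 3: stack=$ <H> t  input=t q p p $  — match t
step 4: stack=$ <H>  input=q p p $  — expand <H> → q p <F>
step 5: stack=$ <F> p q  input=q p p $  — match q
step 6: stack=$ <F> p  input=p p $  — match p
Stack after step 6: $ <F> (top = <F>).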